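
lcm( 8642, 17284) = 17284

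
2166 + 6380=8546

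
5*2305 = 11525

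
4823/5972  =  4823/5972=0.81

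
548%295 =253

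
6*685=4110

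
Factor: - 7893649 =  - 7893649^1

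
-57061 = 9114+-66175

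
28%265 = 28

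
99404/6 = 16567 + 1/3 = 16567.33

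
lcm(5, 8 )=40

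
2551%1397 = 1154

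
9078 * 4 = 36312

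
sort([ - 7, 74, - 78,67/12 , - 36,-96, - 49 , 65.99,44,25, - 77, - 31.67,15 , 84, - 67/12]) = [ - 96, - 78, - 77, - 49 , - 36, - 31.67, - 7,  -  67/12,67/12, 15, 25,44, 65.99,74, 84 ]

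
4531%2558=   1973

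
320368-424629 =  -104261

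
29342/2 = 14671=14671.00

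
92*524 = 48208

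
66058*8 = 528464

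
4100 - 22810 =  - 18710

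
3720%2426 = 1294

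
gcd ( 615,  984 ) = 123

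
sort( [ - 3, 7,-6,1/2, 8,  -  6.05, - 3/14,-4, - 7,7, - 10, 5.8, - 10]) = [ - 10, - 10,  -  7,-6.05,- 6, - 4, - 3, - 3/14, 1/2,5.8,  7,  7, 8] 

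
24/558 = 4/93 = 0.04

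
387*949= 367263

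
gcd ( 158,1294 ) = 2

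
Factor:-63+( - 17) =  - 80 = - 2^4*5^1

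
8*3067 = 24536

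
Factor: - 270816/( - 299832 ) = 28/31= 2^2 * 7^1*31^(- 1) 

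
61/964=61/964= 0.06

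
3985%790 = 35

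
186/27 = 62/9 = 6.89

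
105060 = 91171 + 13889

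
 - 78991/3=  - 26331 + 2/3= - 26330.33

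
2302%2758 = 2302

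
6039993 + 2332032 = 8372025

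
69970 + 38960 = 108930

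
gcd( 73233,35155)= 79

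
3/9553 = 3/9553 = 0.00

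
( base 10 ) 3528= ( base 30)3RI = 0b110111001000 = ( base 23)6f9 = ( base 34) 31Q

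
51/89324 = 51/89324 = 0.00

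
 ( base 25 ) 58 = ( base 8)205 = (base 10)133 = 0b10000101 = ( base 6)341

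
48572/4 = 12143 = 12143.00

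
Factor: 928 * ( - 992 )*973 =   -  2^10*7^1*29^1*31^1*139^1 = - 895720448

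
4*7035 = 28140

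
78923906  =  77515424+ 1408482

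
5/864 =5/864 = 0.01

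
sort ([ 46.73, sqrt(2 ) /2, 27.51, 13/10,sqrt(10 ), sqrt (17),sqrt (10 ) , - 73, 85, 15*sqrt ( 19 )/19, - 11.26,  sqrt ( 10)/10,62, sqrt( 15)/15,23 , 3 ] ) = [ - 73, - 11.26, sqrt (15)/15, sqrt( 10 )/10, sqrt(2) /2, 13/10, 3, sqrt (10 ),sqrt(10 ), 15 * sqrt(19 )/19, sqrt(17 ), 23, 27.51 , 46.73,62, 85 ]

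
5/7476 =5/7476 = 0.00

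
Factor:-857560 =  - 2^3*5^1 * 11^1 * 1949^1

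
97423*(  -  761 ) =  - 74138903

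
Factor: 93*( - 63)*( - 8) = 46872 = 2^3*3^3*7^1*31^1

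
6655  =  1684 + 4971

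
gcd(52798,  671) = 1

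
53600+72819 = 126419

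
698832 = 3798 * 184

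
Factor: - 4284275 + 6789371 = 2505096 = 2^3*3^2*11^1*3163^1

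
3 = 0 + 3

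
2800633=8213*341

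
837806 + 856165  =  1693971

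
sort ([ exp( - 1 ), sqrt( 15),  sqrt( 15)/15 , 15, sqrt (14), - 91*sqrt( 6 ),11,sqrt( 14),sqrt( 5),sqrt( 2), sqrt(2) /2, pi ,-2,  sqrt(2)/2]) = [ - 91*sqrt (6 ), - 2, sqrt( 15 )/15, exp( - 1),sqrt( 2)/2, sqrt (2) /2, sqrt( 2),sqrt( 5), pi, sqrt( 14 ), sqrt( 14), sqrt( 15 ) , 11,15]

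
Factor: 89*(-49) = -7^2* 89^1 = - 4361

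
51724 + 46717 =98441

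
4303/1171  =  4303/1171 = 3.67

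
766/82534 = 383/41267 = 0.01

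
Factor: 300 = 2^2*3^1*5^2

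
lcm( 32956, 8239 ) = 32956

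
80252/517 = 80252/517 = 155.23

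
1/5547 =1/5547 = 0.00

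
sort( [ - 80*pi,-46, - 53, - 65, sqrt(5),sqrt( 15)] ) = [ - 80*pi,-65, - 53, - 46,sqrt(5), sqrt( 15) ]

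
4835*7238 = 34995730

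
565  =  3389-2824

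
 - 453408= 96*( - 4723)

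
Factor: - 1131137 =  - 7^1 *161591^1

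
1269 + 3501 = 4770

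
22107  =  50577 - 28470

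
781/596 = 781/596 = 1.31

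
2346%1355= 991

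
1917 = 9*213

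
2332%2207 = 125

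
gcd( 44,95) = 1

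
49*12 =588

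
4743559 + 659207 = 5402766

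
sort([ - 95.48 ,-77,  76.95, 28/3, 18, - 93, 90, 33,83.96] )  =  [ - 95.48, - 93, - 77 , 28/3, 18,33 , 76.95, 83.96, 90]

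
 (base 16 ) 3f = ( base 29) 25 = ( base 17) 3c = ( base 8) 77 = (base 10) 63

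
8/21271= 8/21271  =  0.00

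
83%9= 2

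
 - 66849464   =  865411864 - 932261328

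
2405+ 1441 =3846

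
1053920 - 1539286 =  - 485366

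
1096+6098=7194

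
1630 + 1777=3407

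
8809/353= 24 + 337/353= 24.95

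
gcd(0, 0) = 0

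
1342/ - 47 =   -  29 + 21/47 = - 28.55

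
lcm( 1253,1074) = 7518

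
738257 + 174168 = 912425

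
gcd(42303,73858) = 1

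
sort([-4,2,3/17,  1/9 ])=[ - 4,  1/9 , 3/17,2]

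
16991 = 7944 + 9047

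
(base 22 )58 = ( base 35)3d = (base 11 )a8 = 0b1110110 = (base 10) 118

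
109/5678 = 109/5678 = 0.02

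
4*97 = 388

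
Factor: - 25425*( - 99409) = 2527473825 = 3^2*5^2*113^1 *99409^1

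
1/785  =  1/785 = 0.00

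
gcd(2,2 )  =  2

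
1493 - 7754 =-6261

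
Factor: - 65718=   -  2^1*3^3 * 1217^1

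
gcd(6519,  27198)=3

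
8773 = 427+8346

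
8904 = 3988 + 4916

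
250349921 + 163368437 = 413718358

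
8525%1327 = 563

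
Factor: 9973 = 9973^1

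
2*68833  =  137666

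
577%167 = 76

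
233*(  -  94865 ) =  - 22103545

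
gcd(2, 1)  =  1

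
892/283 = 3 + 43/283 = 3.15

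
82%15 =7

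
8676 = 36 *241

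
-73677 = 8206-81883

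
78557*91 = 7148687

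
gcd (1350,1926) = 18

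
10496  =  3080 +7416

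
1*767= 767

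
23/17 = 23/17 = 1.35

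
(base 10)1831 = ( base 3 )2111211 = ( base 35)1hb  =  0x727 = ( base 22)3H5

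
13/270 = 13/270 = 0.05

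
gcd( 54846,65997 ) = 9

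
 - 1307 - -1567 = 260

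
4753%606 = 511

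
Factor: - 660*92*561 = -2^4*3^2*5^1*11^2*17^1*23^1 = - 34063920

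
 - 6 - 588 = - 594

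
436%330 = 106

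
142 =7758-7616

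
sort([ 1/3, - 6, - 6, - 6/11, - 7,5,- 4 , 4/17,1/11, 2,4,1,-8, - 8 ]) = [ - 8,-8, - 7, - 6, - 6, - 4, - 6/11, 1/11,4/17 , 1/3, 1,  2, 4, 5 ] 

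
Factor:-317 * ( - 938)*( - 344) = -2^4*7^1*43^1 * 67^1 * 317^1 = - 102287024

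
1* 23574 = 23574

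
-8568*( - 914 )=7831152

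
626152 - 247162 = 378990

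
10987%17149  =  10987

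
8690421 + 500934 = 9191355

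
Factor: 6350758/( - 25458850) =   -  5^( - 2 )*17^1*151^1*479^( - 1)*1063^( - 1 )*1237^1= - 3175379/12729425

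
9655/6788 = 1 + 2867/6788= 1.42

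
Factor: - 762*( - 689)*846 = 2^2*3^3*13^1*47^1  *53^1*127^1  =  444165228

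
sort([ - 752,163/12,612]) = [ - 752,163/12,612 ] 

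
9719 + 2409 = 12128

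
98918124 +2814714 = 101732838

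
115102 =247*466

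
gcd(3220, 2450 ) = 70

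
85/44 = 85/44 = 1.93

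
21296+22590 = 43886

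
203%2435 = 203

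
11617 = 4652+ 6965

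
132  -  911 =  - 779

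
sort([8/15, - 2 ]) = [  -  2, 8/15] 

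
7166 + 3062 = 10228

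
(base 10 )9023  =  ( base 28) BE7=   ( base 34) 7rd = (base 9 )13335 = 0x233f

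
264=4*66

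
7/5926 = 7/5926 = 0.00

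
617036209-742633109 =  - 125596900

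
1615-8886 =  - 7271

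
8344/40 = 208  +  3/5 = 208.60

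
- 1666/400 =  - 5 + 167/200=- 4.17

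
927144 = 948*978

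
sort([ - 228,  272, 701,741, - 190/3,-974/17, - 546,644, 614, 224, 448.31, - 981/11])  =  [ - 546, - 228, - 981/11,  -  190/3 , - 974/17, 224, 272, 448.31, 614,644,701,741 ] 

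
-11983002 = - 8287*1446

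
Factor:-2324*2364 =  -5493936 =-2^4*3^1*7^1*83^1*197^1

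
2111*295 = 622745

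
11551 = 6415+5136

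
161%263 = 161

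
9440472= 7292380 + 2148092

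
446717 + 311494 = 758211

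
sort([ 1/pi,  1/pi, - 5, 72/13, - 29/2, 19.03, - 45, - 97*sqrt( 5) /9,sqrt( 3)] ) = [-45, - 97*sqrt( 5)/9, -29/2, - 5,1/pi, 1/pi, sqrt( 3),72/13 , 19.03] 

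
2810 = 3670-860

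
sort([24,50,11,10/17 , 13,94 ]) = [10/17,11,13,24, 50,94 ]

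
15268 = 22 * 694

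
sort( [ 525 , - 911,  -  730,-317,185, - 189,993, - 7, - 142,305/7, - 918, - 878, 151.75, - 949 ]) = [ - 949 ,- 918,- 911,  -  878,- 730 , - 317, - 189, - 142, - 7, 305/7, 151.75 , 185,  525,993]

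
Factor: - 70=-2^1*5^1*7^1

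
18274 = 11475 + 6799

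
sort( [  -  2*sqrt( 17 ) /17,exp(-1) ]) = [ - 2  *sqrt( 17 )/17 , exp( - 1 ) ] 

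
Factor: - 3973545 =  -3^2*5^1*88301^1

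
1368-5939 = -4571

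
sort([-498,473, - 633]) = [ - 633, - 498, 473]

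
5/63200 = 1/12640 = 0.00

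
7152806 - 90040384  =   - 82887578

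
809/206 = 3 + 191/206 = 3.93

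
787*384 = 302208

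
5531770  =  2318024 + 3213746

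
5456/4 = 1364 = 1364.00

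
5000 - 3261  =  1739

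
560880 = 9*62320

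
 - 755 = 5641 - 6396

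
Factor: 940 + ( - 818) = 2^1*61^1=122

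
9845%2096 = 1461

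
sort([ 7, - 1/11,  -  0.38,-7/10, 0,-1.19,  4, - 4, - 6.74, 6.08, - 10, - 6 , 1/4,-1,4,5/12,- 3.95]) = [ - 10, - 6.74, - 6, - 4 , - 3.95,-1.19, - 1, - 7/10,  -  0.38, - 1/11 , 0,  1/4, 5/12, 4 , 4,  6.08, 7]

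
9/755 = 9/755 = 0.01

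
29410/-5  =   - 5882 + 0/1 = -5882.00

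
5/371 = 5/371  =  0.01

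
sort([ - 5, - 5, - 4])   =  [ - 5, - 5, - 4]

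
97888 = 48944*2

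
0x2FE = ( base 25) 15G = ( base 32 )NU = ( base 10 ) 766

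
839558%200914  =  35902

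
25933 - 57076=  -  31143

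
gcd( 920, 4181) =1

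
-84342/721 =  - 84342/721  =  - 116.98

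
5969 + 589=6558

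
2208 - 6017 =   -  3809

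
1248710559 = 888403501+360307058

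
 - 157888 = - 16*9868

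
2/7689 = 2/7689 = 0.00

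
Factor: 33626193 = 3^1*569^1*19699^1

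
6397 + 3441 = 9838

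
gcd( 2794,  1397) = 1397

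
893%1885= 893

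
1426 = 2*713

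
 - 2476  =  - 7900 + 5424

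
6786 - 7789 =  - 1003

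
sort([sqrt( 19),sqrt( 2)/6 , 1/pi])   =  [ sqrt( 2 )/6,  1/pi,sqrt (19)]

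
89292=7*12756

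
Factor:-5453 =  - 7^1 * 19^1*41^1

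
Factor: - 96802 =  -2^1*29^1*1669^1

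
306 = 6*51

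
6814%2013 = 775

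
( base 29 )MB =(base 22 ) 17B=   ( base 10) 649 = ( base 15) 2D4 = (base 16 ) 289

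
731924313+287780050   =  1019704363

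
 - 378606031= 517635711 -896241742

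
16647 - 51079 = -34432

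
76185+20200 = 96385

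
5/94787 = 5/94787 = 0.00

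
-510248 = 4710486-5220734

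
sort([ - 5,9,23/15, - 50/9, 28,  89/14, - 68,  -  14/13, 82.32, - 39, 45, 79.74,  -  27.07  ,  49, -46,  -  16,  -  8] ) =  [ - 68, - 46,  -  39, - 27.07 , - 16, - 8,- 50/9,  -  5,  -  14/13, 23/15,89/14, 9, 28,45,  49,79.74,  82.32 ]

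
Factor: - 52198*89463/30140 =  - 212263167/1370 =- 2^( - 1) * 3^1*5^( - 1)*137^( - 1)*2711^1*26099^1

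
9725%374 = 1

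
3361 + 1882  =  5243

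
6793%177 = 67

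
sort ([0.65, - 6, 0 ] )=[ - 6, 0 , 0.65]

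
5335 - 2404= 2931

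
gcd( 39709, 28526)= 1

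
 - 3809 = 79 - 3888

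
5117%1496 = 629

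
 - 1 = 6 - 7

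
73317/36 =24439/12 = 2036.58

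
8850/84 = 105 +5/14 = 105.36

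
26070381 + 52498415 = 78568796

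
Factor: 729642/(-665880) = -121607/110980 =- 2^( - 2) * 5^( - 1 )*31^( - 1 ) * 179^( - 1 )*121607^1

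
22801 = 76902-54101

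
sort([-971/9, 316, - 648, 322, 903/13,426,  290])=[ - 648,-971/9, 903/13 , 290,  316, 322, 426]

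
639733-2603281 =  - 1963548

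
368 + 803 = 1171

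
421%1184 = 421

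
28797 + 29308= 58105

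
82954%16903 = 15342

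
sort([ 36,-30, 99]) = [ - 30, 36,  99]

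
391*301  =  117691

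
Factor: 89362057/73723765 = 5^( - 1 )*31^1*2882647^1*14744753^( - 1 )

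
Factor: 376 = 2^3  *47^1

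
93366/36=2593 + 1/2 = 2593.50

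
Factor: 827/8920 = 2^( - 3)*5^ ( - 1)*223^ ( - 1)*827^1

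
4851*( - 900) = - 4365900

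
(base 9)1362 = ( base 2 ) 10000000100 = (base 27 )1b2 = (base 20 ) 2B8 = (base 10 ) 1028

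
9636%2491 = 2163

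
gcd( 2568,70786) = 2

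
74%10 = 4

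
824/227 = 824/227 = 3.63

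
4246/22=193= 193.00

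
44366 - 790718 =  - 746352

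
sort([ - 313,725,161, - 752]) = [ - 752, - 313, 161,725 ]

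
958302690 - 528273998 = 430028692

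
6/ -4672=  - 3/2336 = - 0.00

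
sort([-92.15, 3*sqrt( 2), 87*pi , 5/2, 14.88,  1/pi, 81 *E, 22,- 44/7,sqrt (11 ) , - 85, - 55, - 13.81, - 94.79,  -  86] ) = [ - 94.79, - 92.15,-86, - 85, - 55, - 13.81, - 44/7, 1/pi, 5/2 , sqrt(11), 3*sqrt( 2), 14.88, 22, 81*E, 87*pi ]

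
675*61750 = 41681250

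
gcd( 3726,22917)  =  3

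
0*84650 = 0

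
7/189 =1/27 = 0.04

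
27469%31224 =27469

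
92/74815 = 92/74815 = 0.00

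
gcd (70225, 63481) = 1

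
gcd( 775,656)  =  1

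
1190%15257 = 1190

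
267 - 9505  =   - 9238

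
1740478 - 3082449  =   -1341971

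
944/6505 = 944/6505 = 0.15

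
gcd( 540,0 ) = 540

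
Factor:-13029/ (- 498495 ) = 4343/166165 = 5^ (  -  1)*43^1*101^1*  167^(-1 )*199^(-1 ) 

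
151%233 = 151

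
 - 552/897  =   - 8/13 = - 0.62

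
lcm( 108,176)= 4752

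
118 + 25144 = 25262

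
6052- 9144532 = - 9138480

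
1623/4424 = 1623/4424= 0.37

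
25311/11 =2301 = 2301.00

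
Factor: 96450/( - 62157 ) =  - 2^1*5^2*643^1*20719^( - 1) = - 32150/20719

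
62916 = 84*749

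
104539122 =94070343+10468779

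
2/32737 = 2/32737= 0.00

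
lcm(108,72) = 216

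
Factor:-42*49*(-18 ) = 37044 = 2^2 *3^3 * 7^3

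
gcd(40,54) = 2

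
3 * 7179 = 21537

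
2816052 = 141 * 19972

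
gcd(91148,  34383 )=1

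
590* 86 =50740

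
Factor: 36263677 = 421^1 * 86137^1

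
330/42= 7 + 6/7 = 7.86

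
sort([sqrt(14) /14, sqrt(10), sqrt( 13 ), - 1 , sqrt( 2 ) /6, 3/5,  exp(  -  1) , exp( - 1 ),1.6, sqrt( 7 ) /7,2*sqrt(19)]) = [ - 1, sqrt ( 2)/6,sqrt(14 ) /14, exp( - 1), exp(-1) , sqrt(7) /7, 3/5, 1.6, sqrt( 10 ),sqrt(13) , 2*sqrt( 19) ]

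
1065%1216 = 1065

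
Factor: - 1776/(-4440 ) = 2^1*5^( - 1)= 2/5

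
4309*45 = 193905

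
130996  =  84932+46064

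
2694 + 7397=10091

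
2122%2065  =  57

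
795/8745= 1/11 = 0.09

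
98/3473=98/3473 = 0.03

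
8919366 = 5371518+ 3547848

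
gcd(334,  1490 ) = 2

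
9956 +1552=11508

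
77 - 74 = 3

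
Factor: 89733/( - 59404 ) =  - 2^( - 2 )*3^1 * 7^1*4273^1*14851^( - 1 ) 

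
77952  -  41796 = 36156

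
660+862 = 1522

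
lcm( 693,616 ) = 5544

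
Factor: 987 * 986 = 2^1*3^1*7^1*17^1*  29^1*47^1 = 973182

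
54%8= 6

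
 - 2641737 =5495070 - 8136807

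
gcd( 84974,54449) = 1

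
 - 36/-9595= 36/9595 = 0.00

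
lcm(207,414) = 414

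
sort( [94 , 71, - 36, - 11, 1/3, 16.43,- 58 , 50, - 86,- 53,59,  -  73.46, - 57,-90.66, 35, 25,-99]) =[-99, - 90.66, - 86, -73.46 , - 58, - 57 ,  -  53, - 36, - 11, 1/3,16.43,25, 35, 50, 59,71,94]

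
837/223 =837/223 = 3.75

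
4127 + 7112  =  11239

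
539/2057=49/187 = 0.26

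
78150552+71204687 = 149355239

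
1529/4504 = 1529/4504 = 0.34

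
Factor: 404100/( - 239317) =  - 900/533 = - 2^2 * 3^2*5^2*13^( - 1 )*41^( - 1)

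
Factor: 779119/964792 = 2^ ( - 3) * 11^2* 47^1*83^( - 1) * 137^1 * 1453^ ( - 1)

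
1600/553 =2 + 494/553 = 2.89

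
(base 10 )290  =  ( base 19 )f5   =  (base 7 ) 563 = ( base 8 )442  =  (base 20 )ea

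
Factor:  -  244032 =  - 2^6*3^1 * 31^1*41^1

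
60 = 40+20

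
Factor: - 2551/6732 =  - 2^( - 2 )*3^( - 2)*11^( - 1 ) * 17^( -1)*2551^1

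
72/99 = 8/11 = 0.73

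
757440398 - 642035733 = 115404665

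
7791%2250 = 1041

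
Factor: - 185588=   -  2^2*13^1*43^1*83^1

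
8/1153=8/1153 = 0.01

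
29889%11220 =7449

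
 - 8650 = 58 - 8708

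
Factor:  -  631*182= - 2^1*7^1*13^1*631^1=- 114842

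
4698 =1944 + 2754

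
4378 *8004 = 35041512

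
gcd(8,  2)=2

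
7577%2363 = 488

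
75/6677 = 75/6677 = 0.01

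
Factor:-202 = - 2^1*101^1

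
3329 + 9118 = 12447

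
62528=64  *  977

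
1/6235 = 1/6235 = 0.00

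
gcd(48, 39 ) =3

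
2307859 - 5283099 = - 2975240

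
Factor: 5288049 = 3^2*13^1*45197^1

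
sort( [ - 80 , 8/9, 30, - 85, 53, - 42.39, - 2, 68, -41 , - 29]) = [ - 85,  -  80 ,-42.39 ,-41, - 29, - 2 , 8/9,30 , 53 , 68]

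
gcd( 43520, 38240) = 160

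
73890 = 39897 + 33993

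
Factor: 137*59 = 8083 = 59^1*137^1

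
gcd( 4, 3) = 1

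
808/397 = 808/397= 2.04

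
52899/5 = 52899/5 = 10579.80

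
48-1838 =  -1790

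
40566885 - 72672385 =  - 32105500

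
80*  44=3520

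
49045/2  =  49045/2 = 24522.50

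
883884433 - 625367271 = 258517162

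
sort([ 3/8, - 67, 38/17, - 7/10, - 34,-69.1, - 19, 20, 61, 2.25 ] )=[ - 69.1, - 67,- 34,  -  19, - 7/10, 3/8,38/17 , 2.25,20, 61]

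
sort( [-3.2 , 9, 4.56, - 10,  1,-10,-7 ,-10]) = [ - 10,-10, - 10,- 7 , - 3.2,1, 4.56,9 ]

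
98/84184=49/42092 = 0.00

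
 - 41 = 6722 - 6763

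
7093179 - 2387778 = 4705401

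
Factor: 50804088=2^3*3^1*2116837^1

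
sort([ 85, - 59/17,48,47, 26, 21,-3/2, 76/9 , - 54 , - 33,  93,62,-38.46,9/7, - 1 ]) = [ - 54, - 38.46, - 33, - 59/17, - 3/2,  -  1,9/7,  76/9,21,26,  47,48,62,85,93 ] 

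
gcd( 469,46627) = 7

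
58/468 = 29/234  =  0.12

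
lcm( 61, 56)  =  3416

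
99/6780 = 33/2260= 0.01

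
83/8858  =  83/8858 = 0.01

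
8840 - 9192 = -352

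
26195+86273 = 112468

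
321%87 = 60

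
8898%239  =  55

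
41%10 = 1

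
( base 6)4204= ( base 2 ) 1110101100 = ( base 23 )1HK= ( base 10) 940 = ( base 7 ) 2512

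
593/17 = 34 + 15/17 = 34.88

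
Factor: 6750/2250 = 3^1= 3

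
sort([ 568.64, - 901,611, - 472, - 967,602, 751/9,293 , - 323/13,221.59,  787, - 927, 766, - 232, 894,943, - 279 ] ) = [ - 967, - 927 , - 901  , - 472,-279, - 232, - 323/13,751/9 , 221.59,  293  ,  568.64, 602, 611 , 766,  787 , 894,943]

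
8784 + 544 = 9328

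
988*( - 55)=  - 54340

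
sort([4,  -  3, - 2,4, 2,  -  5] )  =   [ - 5, - 3, - 2, 2,4,4]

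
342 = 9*38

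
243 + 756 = 999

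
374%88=22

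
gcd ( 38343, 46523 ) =1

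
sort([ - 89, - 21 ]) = [ - 89, - 21]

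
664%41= 8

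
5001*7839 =39202839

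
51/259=51/259 =0.20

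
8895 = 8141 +754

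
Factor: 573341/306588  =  2^(-2) * 3^( - 1)*29^( - 1)* 881^( - 1 )*573341^1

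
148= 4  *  37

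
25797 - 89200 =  - 63403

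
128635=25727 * 5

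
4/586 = 2/293 = 0.01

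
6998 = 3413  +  3585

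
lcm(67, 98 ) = 6566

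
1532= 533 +999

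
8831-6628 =2203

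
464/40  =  11 + 3/5=11.60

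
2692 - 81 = 2611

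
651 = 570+81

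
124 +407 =531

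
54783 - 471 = 54312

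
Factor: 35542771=11^1*31^1 * 104231^1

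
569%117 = 101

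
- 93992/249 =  - 93992/249 =- 377.48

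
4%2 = 0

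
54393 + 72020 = 126413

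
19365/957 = 20  +  75/319 = 20.24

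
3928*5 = 19640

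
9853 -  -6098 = 15951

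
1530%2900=1530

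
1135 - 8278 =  - 7143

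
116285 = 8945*13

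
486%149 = 39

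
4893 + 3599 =8492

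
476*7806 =3715656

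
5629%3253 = 2376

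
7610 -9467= - 1857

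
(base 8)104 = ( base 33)22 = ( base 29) 2a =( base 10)68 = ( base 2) 1000100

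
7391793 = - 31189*( - 237) 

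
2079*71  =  147609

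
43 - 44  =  -1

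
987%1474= 987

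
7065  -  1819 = 5246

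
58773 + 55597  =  114370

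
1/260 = 1/260= 0.00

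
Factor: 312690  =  2^1 * 3^1*5^1*7^1*1489^1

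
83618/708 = 118 + 37/354 = 118.10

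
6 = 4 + 2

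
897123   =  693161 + 203962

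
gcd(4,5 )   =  1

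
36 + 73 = 109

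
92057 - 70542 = 21515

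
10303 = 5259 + 5044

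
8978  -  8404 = 574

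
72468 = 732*99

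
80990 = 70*1157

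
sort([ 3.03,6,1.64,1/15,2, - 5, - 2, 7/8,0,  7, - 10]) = [-10,-5 , - 2,0, 1/15, 7/8,  1.64,2,3.03,6,7 ]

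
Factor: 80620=2^2*5^1*29^1*139^1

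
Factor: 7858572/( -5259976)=- 1964643/1314994= - 2^ ( - 1)*3^1*457^1*1433^1*657497^( - 1 )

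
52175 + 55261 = 107436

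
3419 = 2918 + 501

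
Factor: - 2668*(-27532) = 73455376=2^4*23^1*29^1*6883^1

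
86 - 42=44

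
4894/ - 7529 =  - 1  +  2635/7529 = - 0.65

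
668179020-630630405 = 37548615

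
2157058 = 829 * 2602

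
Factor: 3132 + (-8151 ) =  - 5019= - 3^1*7^1 * 239^1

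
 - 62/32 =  - 31/16 = - 1.94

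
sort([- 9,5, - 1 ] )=[ - 9,-1,5 ]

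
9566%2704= 1454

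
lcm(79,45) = 3555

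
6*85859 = 515154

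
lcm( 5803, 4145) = 29015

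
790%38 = 30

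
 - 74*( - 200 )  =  14800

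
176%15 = 11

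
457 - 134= 323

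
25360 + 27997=53357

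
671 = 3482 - 2811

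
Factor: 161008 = 2^4 * 29^1*347^1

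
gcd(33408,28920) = 24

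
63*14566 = 917658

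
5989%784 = 501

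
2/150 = 1/75 = 0.01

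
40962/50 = 20481/25  =  819.24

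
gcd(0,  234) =234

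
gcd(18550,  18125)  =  25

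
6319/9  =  702 + 1/9=   702.11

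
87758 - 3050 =84708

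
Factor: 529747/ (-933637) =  - 131^( - 1)*7127^( - 1 )*529747^1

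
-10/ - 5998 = 5/2999 = 0.00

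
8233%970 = 473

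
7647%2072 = 1431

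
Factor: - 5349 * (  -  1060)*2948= 2^4*3^1*5^1*11^1*53^1 *67^1*1783^1 = 16714983120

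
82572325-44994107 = 37578218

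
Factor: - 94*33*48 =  - 148896= -2^5  *3^2*11^1*47^1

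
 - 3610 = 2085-5695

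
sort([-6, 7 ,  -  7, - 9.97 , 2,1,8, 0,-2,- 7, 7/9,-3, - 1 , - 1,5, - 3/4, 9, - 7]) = [ - 9.97, - 7, -7, - 7, - 6,-3,- 2,-1 ,-1, - 3/4, 0, 7/9, 1, 2,  5, 7,8, 9]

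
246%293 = 246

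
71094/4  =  17773 + 1/2 = 17773.50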